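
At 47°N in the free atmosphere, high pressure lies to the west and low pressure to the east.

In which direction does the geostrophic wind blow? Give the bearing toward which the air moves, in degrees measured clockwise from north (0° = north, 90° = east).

The pressure-gradient force points toward the east (bearing 090°).
Geostrophic balance: in the Northern Hemisphere the Coriolis force deflects motion to the right, so the geostrophic wind blows 90° to the right of the pressure-gradient force (low pressure on the left).
Rotating 090° by 90° clockwise gives 180° — the wind blows toward the south.

180°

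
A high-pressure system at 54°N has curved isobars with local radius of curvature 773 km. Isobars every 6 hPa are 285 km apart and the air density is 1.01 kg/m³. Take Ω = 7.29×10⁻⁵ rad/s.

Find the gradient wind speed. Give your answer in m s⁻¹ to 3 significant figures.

Coriolis parameter at 54°N:
f = 2Ω sin φ = 2 × 7.29×10⁻⁵ × sin 54° = 1.18×10⁻⁴ s⁻¹
Pressure gradient: |∂P/∂n| = 600 Pa / 285000 m = 2.11×10⁻³ Pa/m
Geostrophic speed: V_g = |∂P/∂n|/(fρ) = 2.11×10⁻³/(1.18×10⁻⁴ × 1.01) = 17.7 m/s
Around a high, pressure-gradient force acts outward with centrifugal, so Coriolis balances both:
fV = (1/ρ)|∂P/∂n| + V²/R  →  V² − fR·V + fR·V_g = 0
With fR = 1.18×10⁻⁴ × 773×10³ m = 91.2 m/s:
V = [fR − √((fR)² − 4 fR V_g)]/2 = [91.2 − √(91.2² − 4×91.2×17.7)]/2 = 24 m/s
Supergeostrophic (V > V_g = 17.7 m/s), as expected around a high.

24.0 m s⁻¹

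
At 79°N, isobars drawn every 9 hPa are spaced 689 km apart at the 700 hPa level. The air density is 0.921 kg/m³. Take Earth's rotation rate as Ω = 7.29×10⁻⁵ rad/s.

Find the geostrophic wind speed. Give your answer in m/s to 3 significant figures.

9.91 m/s

Coriolis parameter at 79°N:
f = 2Ω sin φ = 2 × 7.29×10⁻⁵ × sin 79° = 1.43×10⁻⁴ s⁻¹
Pressure gradient: |∂P/∂n| = 900 Pa / 689000 m = 1.31×10⁻³ Pa/m
Geostrophic balance (pressure-gradient force = Coriolis force):
V_g = (1/(fρ)) |∂P/∂n| = 1.31×10⁻³ / (1.43×10⁻⁴ × 0.921) = 9.91 m/s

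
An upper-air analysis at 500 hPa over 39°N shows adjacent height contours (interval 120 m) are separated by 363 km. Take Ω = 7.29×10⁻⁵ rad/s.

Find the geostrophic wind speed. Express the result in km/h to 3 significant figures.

127 km/h

Coriolis parameter at 39°N:
f = 2Ω sin φ = 2 × 7.29×10⁻⁵ × sin 39° = 9.18×10⁻⁵ s⁻¹
Height gradient: |∂Z/∂n| = 120 m / 363000 m = 3.31×10⁻⁴
On a pressure surface, geostrophic balance gives V_g = (g/f)|∂Z/∂n|:
V_g = 9.81 × 3.31×10⁻⁴ / 9.18×10⁻⁵ = 35.3 m/s
Converting: 35.3 m/s × 3.6 = 127 km/h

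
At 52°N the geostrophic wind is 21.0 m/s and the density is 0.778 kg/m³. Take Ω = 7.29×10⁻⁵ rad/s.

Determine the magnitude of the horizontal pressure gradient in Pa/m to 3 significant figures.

Coriolis parameter at 52°N:
f = 2Ω sin φ = 2 × 7.29×10⁻⁵ × sin 52° = 1.15×10⁻⁴ s⁻¹
Geostrophic balance rearranged: |∂P/∂n| = f ρ V_g
|∂P/∂n| = 1.15×10⁻⁴ × 0.778 × 21.0 = 1.88×10⁻³ Pa/m

1.88×10⁻³ Pa/m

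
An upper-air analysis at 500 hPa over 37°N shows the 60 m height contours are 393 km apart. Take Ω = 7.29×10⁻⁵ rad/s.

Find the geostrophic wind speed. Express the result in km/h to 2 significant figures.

61 km/h

Coriolis parameter at 37°N:
f = 2Ω sin φ = 2 × 7.29×10⁻⁵ × sin 37° = 8.77×10⁻⁵ s⁻¹
Height gradient: |∂Z/∂n| = 60 m / 393000 m = 1.53×10⁻⁴
On a pressure surface, geostrophic balance gives V_g = (g/f)|∂Z/∂n|:
V_g = 9.81 × 1.53×10⁻⁴ / 8.77×10⁻⁵ = 17.1 m/s
Converting: 17.1 m/s × 3.6 = 61 km/h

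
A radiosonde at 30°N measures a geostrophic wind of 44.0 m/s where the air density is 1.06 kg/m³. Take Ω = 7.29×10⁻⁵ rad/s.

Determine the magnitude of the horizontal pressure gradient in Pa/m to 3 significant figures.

Coriolis parameter at 30°N:
f = 2Ω sin φ = 2 × 7.29×10⁻⁵ × sin 30° = 7.29×10⁻⁵ s⁻¹
Geostrophic balance rearranged: |∂P/∂n| = f ρ V_g
|∂P/∂n| = 7.29×10⁻⁵ × 1.06 × 44.0 = 3.40×10⁻³ Pa/m

3.40×10⁻³ Pa/m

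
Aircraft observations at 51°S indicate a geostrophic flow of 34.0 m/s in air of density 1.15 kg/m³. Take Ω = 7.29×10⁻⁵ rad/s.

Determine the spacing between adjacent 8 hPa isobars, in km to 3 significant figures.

181 km

Coriolis parameter at 51°S:
f = 2Ω sin φ = 2 × 7.29×10⁻⁵ × sin 51° = 1.13×10⁻⁴ s⁻¹
Geostrophic balance rearranged: |∂P/∂n| = f ρ V_g
|∂P/∂n| = 1.13×10⁻⁴ × 1.15 × 34.0 = 4.43×10⁻³ Pa/m
Isobar spacing: Δn = ΔP/|∂P/∂n| = 800 Pa / 4.43×10⁻³ Pa/m = 180573 m ≈ 181 km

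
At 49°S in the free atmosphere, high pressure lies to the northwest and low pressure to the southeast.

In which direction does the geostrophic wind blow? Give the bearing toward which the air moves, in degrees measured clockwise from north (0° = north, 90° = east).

045°

The pressure-gradient force points toward the southeast (bearing 135°).
Geostrophic balance: in the Southern Hemisphere the Coriolis force deflects motion to the left, so the geostrophic wind blows 90° to the left of the pressure-gradient force (low pressure on the right).
Rotating 135° by 90° counterclockwise gives 045° — the wind blows toward the northeast.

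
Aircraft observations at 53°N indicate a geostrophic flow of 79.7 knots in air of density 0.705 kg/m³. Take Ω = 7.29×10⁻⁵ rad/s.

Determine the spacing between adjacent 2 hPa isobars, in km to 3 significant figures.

59.4 km

Coriolis parameter at 53°N:
f = 2Ω sin φ = 2 × 7.29×10⁻⁵ × sin 53° = 1.16×10⁻⁴ s⁻¹
Wind speed in SI: 79.7 knots = 41.0 m/s
Geostrophic balance rearranged: |∂P/∂n| = f ρ V_g
|∂P/∂n| = 1.16×10⁻⁴ × 0.705 × 41.0 = 3.37×10⁻³ Pa/m
Isobar spacing: Δn = ΔP/|∂P/∂n| = 200 Pa / 3.37×10⁻³ Pa/m = 59421 m ≈ 59.4 km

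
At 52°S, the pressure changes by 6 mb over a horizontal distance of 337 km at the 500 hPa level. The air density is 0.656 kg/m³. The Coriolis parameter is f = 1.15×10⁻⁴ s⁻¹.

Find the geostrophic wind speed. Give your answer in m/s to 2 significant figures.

24 m/s

Pressure gradient: |∂P/∂n| = 600 Pa / 337000 m = 1.78×10⁻³ Pa/m
Geostrophic balance (pressure-gradient force = Coriolis force):
V_g = (1/(fρ)) |∂P/∂n| = 1.78×10⁻³ / (1.15×10⁻⁴ × 0.656) = 23.6 m/s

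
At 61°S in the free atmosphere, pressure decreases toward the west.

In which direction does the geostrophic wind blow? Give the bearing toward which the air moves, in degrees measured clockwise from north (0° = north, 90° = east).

180°

The pressure-gradient force points toward the west (bearing 270°).
Geostrophic balance: in the Southern Hemisphere the Coriolis force deflects motion to the left, so the geostrophic wind blows 90° to the left of the pressure-gradient force (low pressure on the right).
Rotating 270° by 90° counterclockwise gives 180° — the wind blows toward the south.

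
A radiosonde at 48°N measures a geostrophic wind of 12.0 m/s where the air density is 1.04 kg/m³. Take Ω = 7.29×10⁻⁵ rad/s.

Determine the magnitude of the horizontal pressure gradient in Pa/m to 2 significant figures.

1.4×10⁻³ Pa/m

Coriolis parameter at 48°N:
f = 2Ω sin φ = 2 × 7.29×10⁻⁵ × sin 48° = 1.08×10⁻⁴ s⁻¹
Geostrophic balance rearranged: |∂P/∂n| = f ρ V_g
|∂P/∂n| = 1.08×10⁻⁴ × 1.04 × 12.0 = 1.35×10⁻³ Pa/m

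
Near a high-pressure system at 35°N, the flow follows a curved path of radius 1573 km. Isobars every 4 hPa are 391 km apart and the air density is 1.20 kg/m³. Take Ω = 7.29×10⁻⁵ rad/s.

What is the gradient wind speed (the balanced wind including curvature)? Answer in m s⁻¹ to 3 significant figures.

11.1 m s⁻¹

Coriolis parameter at 35°N:
f = 2Ω sin φ = 2 × 7.29×10⁻⁵ × sin 35° = 8.36×10⁻⁵ s⁻¹
Pressure gradient: |∂P/∂n| = 400 Pa / 391000 m = 1.02×10⁻³ Pa/m
Geostrophic speed: V_g = |∂P/∂n|/(fρ) = 1.02×10⁻³/(8.36×10⁻⁵ × 1.20) = 10.2 m/s
Around a high, pressure-gradient force acts outward with centrifugal, so Coriolis balances both:
fV = (1/ρ)|∂P/∂n| + V²/R  →  V² − fR·V + fR·V_g = 0
With fR = 8.36×10⁻⁵ × 1573×10³ m = 132 m/s:
V = [fR − √((fR)² − 4 fR V_g)]/2 = [132 − √(132² − 4×132×10.2)]/2 = 11.1 m/s
Supergeostrophic (V > V_g = 10.2 m/s), as expected around a high.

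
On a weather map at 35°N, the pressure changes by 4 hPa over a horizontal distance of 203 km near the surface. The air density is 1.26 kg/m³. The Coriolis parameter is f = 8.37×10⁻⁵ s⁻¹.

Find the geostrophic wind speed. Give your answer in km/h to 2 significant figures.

Pressure gradient: |∂P/∂n| = 400 Pa / 203000 m = 1.97×10⁻³ Pa/m
Geostrophic balance (pressure-gradient force = Coriolis force):
V_g = (1/(fρ)) |∂P/∂n| = 1.97×10⁻³ / (8.37×10⁻⁵ × 1.26) = 18.7 m/s
Converting: 18.7 m/s × 3.6 = 67 km/h

67 km/h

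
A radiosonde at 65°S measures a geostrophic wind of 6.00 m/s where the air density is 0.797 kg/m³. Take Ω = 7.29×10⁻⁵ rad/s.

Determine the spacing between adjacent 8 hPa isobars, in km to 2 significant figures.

Coriolis parameter at 65°S:
f = 2Ω sin φ = 2 × 7.29×10⁻⁵ × sin 65° = 1.32×10⁻⁴ s⁻¹
Geostrophic balance rearranged: |∂P/∂n| = f ρ V_g
|∂P/∂n| = 1.32×10⁻⁴ × 0.797 × 6.00 = 6.32×10⁻⁴ Pa/m
Isobar spacing: Δn = ΔP/|∂P/∂n| = 800 Pa / 6.32×10⁻⁴ Pa/m = 1266039 m ≈ 1300 km

1300 km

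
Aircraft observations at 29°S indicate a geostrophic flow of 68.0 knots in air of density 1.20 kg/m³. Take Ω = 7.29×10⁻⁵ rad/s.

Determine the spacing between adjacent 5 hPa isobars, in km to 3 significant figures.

Coriolis parameter at 29°S:
f = 2Ω sin φ = 2 × 7.29×10⁻⁵ × sin 29° = 7.07×10⁻⁵ s⁻¹
Wind speed in SI: 68.0 knots = 35.0 m/s
Geostrophic balance rearranged: |∂P/∂n| = f ρ V_g
|∂P/∂n| = 7.07×10⁻⁵ × 1.20 × 35.0 = 2.97×10⁻³ Pa/m
Isobar spacing: Δn = ΔP/|∂P/∂n| = 500 Pa / 2.97×10⁻³ Pa/m = 168505 m ≈ 169 km

169 km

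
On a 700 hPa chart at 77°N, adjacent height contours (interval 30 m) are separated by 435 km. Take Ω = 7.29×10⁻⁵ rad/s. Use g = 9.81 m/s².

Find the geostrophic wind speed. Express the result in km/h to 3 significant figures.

Coriolis parameter at 77°N:
f = 2Ω sin φ = 2 × 7.29×10⁻⁵ × sin 77° = 1.42×10⁻⁴ s⁻¹
Height gradient: |∂Z/∂n| = 30 m / 435000 m = 6.90×10⁻⁵
On a pressure surface, geostrophic balance gives V_g = (g/f)|∂Z/∂n|:
V_g = 9.81 × 6.90×10⁻⁵ / 1.42×10⁻⁴ = 4.76 m/s
Converting: 4.76 m/s × 3.6 = 17.1 km/h

17.1 km/h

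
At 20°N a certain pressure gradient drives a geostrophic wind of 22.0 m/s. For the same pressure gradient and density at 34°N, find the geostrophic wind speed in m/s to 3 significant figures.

13.5 m/s

With the same pressure gradient and density, V_g ∝ 1/f ∝ 1/sin φ.
V₂ = V₁ · sin φ₁ / sin φ₂ = 22.0 × sin 20° / sin 34°
V₂ = 22.0 × 0.3420/0.5592 = 13.5 m/s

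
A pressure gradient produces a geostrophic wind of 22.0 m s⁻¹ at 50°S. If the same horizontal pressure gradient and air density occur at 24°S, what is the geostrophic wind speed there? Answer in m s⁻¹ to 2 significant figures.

41 m s⁻¹

With the same pressure gradient and density, V_g ∝ 1/f ∝ 1/sin φ.
V₂ = V₁ · sin φ₁ / sin φ₂ = 22.0 × sin 50° / sin 24°
V₂ = 22.0 × 0.7660/0.4067 = 41 m s⁻¹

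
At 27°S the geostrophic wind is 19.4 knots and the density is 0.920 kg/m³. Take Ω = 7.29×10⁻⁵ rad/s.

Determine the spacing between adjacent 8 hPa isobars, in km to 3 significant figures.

1320 km

Coriolis parameter at 27°S:
f = 2Ω sin φ = 2 × 7.29×10⁻⁵ × sin 27° = 6.62×10⁻⁵ s⁻¹
Wind speed in SI: 19.4 knots = 9.98 m/s
Geostrophic balance rearranged: |∂P/∂n| = f ρ V_g
|∂P/∂n| = 6.62×10⁻⁵ × 0.920 × 9.98 = 6.08×10⁻⁴ Pa/m
Isobar spacing: Δn = ΔP/|∂P/∂n| = 800 Pa / 6.08×10⁻⁴ Pa/m = 1316310 m ≈ 1320 km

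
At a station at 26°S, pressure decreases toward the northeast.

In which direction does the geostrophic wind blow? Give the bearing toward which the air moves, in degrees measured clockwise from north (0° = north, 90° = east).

The pressure-gradient force points toward the northeast (bearing 045°).
Geostrophic balance: in the Southern Hemisphere the Coriolis force deflects motion to the left, so the geostrophic wind blows 90° to the left of the pressure-gradient force (low pressure on the right).
Rotating 045° by 90° counterclockwise gives 315° — the wind blows toward the northwest.

315°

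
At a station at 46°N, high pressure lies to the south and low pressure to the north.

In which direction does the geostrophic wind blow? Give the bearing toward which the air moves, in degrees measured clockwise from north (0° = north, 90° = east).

The pressure-gradient force points toward the north (bearing 000°).
Geostrophic balance: in the Northern Hemisphere the Coriolis force deflects motion to the right, so the geostrophic wind blows 90° to the right of the pressure-gradient force (low pressure on the left).
Rotating 000° by 90° clockwise gives 090° — the wind blows toward the east.

090°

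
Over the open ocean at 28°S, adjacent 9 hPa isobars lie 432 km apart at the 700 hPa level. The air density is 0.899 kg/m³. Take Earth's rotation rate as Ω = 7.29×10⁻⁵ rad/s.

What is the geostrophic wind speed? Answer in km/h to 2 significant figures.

120 km/h

Coriolis parameter at 28°S:
f = 2Ω sin φ = 2 × 7.29×10⁻⁵ × sin 28° = 6.84×10⁻⁵ s⁻¹
Pressure gradient: |∂P/∂n| = 900 Pa / 432000 m = 2.08×10⁻³ Pa/m
Geostrophic balance (pressure-gradient force = Coriolis force):
V_g = (1/(fρ)) |∂P/∂n| = 2.08×10⁻³ / (6.84×10⁻⁵ × 0.899) = 33.9 m/s
Converting: 33.9 m/s × 3.6 = 120 km/h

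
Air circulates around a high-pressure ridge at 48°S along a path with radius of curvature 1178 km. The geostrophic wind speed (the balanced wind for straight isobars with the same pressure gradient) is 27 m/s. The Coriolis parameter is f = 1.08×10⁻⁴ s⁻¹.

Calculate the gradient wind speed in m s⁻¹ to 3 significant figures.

38.9 m s⁻¹

Around a high, pressure-gradient force acts outward with centrifugal, so Coriolis balances both:
fV = (1/ρ)|∂P/∂n| + V²/R  →  V² − fR·V + fR·V_g = 0
With fR = 1.08×10⁻⁴ × 1178×10³ m = 127 m/s:
V = [fR − √((fR)² − 4 fR V_g)]/2 = [127 − √(127² − 4×127×27)]/2 = 38.9 m/s
Supergeostrophic (V > V_g = 27 m/s), as expected around a high.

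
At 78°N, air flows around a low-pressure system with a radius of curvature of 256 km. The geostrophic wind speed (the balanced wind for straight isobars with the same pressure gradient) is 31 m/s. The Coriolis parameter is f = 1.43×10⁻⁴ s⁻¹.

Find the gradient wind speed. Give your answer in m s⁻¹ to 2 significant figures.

Around a low, centrifugal force acts outward with Coriolis, so pressure-gradient force balances both:
(1/ρ)|∂P/∂n| = fV + V²/R  →  V² + fR·V − fR·V_g = 0
With fR = 1.43×10⁻⁴ × 256×10³ m = 36.6 m/s:
V = [−fR + √((fR)² + 4 fR V_g)]/2 = [−36.6 + √(36.6² + 4×36.6×31)]/2 = 20 m/s
Subgeostrophic (V < V_g = 31 m/s), as expected around a low.

20 m s⁻¹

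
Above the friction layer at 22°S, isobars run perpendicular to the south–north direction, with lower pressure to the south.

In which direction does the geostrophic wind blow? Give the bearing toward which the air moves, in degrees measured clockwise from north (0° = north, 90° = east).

090°

The pressure-gradient force points toward the south (bearing 180°).
Geostrophic balance: in the Southern Hemisphere the Coriolis force deflects motion to the left, so the geostrophic wind blows 90° to the left of the pressure-gradient force (low pressure on the right).
Rotating 180° by 90° counterclockwise gives 090° — the wind blows toward the east.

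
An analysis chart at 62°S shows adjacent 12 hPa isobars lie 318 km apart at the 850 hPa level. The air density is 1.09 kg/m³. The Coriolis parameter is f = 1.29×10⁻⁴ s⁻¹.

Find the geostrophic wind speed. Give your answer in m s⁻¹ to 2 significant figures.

Pressure gradient: |∂P/∂n| = 1200 Pa / 318000 m = 3.77×10⁻³ Pa/m
Geostrophic balance (pressure-gradient force = Coriolis force):
V_g = (1/(fρ)) |∂P/∂n| = 3.77×10⁻³ / (1.29×10⁻⁴ × 1.09) = 26.8 m/s

27 m s⁻¹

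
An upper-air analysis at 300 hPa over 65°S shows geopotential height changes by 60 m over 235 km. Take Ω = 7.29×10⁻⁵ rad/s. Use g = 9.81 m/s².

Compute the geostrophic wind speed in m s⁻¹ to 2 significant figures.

Coriolis parameter at 65°S:
f = 2Ω sin φ = 2 × 7.29×10⁻⁵ × sin 65° = 1.32×10⁻⁴ s⁻¹
Height gradient: |∂Z/∂n| = 60 m / 235000 m = 2.55×10⁻⁴
On a pressure surface, geostrophic balance gives V_g = (g/f)|∂Z/∂n|:
V_g = 9.81 × 2.55×10⁻⁴ / 1.32×10⁻⁴ = 19.0 m/s

19 m s⁻¹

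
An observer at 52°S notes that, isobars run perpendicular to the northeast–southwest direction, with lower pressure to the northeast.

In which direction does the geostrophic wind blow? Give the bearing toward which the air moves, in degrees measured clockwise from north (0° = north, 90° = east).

The pressure-gradient force points toward the northeast (bearing 045°).
Geostrophic balance: in the Southern Hemisphere the Coriolis force deflects motion to the left, so the geostrophic wind blows 90° to the left of the pressure-gradient force (low pressure on the right).
Rotating 045° by 90° counterclockwise gives 315° — the wind blows toward the northwest.

315°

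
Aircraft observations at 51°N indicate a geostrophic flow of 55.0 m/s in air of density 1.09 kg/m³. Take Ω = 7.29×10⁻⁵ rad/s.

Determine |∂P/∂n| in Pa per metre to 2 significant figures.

Coriolis parameter at 51°N:
f = 2Ω sin φ = 2 × 7.29×10⁻⁵ × sin 51° = 1.13×10⁻⁴ s⁻¹
Geostrophic balance rearranged: |∂P/∂n| = f ρ V_g
|∂P/∂n| = 1.13×10⁻⁴ × 1.09 × 55.0 = 6.79×10⁻³ Pa/m

6.8×10⁻³ Pa/m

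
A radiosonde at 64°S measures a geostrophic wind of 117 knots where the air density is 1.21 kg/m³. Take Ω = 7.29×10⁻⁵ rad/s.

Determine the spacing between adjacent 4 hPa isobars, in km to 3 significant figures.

Coriolis parameter at 64°S:
f = 2Ω sin φ = 2 × 7.29×10⁻⁵ × sin 64° = 1.31×10⁻⁴ s⁻¹
Wind speed in SI: 117 knots = 60.2 m/s
Geostrophic balance rearranged: |∂P/∂n| = f ρ V_g
|∂P/∂n| = 1.31×10⁻⁴ × 1.21 × 60.2 = 9.54×10⁻³ Pa/m
Isobar spacing: Δn = ΔP/|∂P/∂n| = 400 Pa / 9.54×10⁻³ Pa/m = 41911 m ≈ 41.9 km

41.9 km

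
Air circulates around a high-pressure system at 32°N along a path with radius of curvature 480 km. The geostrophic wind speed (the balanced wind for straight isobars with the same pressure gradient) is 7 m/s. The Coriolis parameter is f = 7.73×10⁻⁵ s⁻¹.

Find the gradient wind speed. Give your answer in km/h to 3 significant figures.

33.7 km/h

Around a high, pressure-gradient force acts outward with centrifugal, so Coriolis balances both:
fV = (1/ρ)|∂P/∂n| + V²/R  →  V² − fR·V + fR·V_g = 0
With fR = 7.73×10⁻⁵ × 480×10³ m = 37.1 m/s:
V = [fR − √((fR)² − 4 fR V_g)]/2 = [37.1 − √(37.1² − 4×37.1×7)]/2 = 9.36 m/s
Supergeostrophic (V > V_g = 7 m/s), as expected around a high.
Converting: 9.36 m/s × 3.6 = 33.7 km/h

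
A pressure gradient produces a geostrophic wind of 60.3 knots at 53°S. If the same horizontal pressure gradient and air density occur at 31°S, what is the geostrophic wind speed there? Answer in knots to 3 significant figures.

93.5 knots

With the same pressure gradient and density, V_g ∝ 1/f ∝ 1/sin φ.
V₂ = V₁ · sin φ₁ / sin φ₂ = 60.3 × sin 53° / sin 31°
V₂ = 60.3 × 0.7986/0.5150 = 93.5 knots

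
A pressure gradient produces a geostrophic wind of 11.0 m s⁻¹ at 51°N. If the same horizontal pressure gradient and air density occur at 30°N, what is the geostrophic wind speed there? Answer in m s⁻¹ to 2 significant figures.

With the same pressure gradient and density, V_g ∝ 1/f ∝ 1/sin φ.
V₂ = V₁ · sin φ₁ / sin φ₂ = 11.0 × sin 51° / sin 30°
V₂ = 11.0 × 0.7771/0.5000 = 17 m s⁻¹

17 m s⁻¹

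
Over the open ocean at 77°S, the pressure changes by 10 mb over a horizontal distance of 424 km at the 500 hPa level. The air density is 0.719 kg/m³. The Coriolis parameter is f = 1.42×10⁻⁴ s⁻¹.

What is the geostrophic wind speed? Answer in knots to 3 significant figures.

Pressure gradient: |∂P/∂n| = 1000 Pa / 424000 m = 2.36×10⁻³ Pa/m
Geostrophic balance (pressure-gradient force = Coriolis force):
V_g = (1/(fρ)) |∂P/∂n| = 2.36×10⁻³ / (1.42×10⁻⁴ × 0.719) = 23.1 m/s
Converting: 23.1 m/s × 1.944 = 44.9 knots

44.9 knots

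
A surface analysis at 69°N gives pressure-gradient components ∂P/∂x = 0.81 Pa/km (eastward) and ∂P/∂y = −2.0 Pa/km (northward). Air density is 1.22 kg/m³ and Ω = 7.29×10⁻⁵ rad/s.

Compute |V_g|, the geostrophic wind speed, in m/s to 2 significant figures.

13 m/s

Coriolis parameter at 69°N:
f = 2Ω sin φ = 2 × 7.29×10⁻⁵ × sin 69° = 1.36×10⁻⁴ s⁻¹
Component geostrophic relations (x east, y north):
u_g = −(1/(fρ)) ∂P/∂y,  v_g = (1/(fρ)) ∂P/∂x
u_g = −(−2.0×10⁻³)/(1.36×10⁻⁴ × 1.22) = 12.0 m/s;  v_g = (0.81×10⁻³)/(1.36×10⁻⁴ × 1.22) = 4.88 m/s
|V_g| = √(u_g² + v_g²) = 13.0 m/s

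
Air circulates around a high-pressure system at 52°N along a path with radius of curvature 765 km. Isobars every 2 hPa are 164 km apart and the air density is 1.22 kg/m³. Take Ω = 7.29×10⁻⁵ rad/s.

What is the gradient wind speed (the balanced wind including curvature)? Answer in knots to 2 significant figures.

19 knots

Coriolis parameter at 52°N:
f = 2Ω sin φ = 2 × 7.29×10⁻⁵ × sin 52° = 1.15×10⁻⁴ s⁻¹
Pressure gradient: |∂P/∂n| = 200 Pa / 164000 m = 1.22×10⁻³ Pa/m
Geostrophic speed: V_g = |∂P/∂n|/(fρ) = 1.22×10⁻³/(1.15×10⁻⁴ × 1.22) = 8.70 m/s
Around a high, pressure-gradient force acts outward with centrifugal, so Coriolis balances both:
fV = (1/ρ)|∂P/∂n| + V²/R  →  V² − fR·V + fR·V_g = 0
With fR = 1.15×10⁻⁴ × 765×10³ m = 87.9 m/s:
V = [fR − √((fR)² − 4 fR V_g)]/2 = [87.9 − √(87.9² − 4×87.9×8.7)]/2 = 9.79 m/s
Supergeostrophic (V > V_g = 8.7 m/s), as expected around a high.
Converting: 9.79 m/s × 1.944 = 19 knots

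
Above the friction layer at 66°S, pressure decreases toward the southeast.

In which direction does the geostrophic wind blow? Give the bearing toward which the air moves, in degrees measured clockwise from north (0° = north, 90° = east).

045°

The pressure-gradient force points toward the southeast (bearing 135°).
Geostrophic balance: in the Southern Hemisphere the Coriolis force deflects motion to the left, so the geostrophic wind blows 90° to the left of the pressure-gradient force (low pressure on the right).
Rotating 135° by 90° counterclockwise gives 045° — the wind blows toward the northeast.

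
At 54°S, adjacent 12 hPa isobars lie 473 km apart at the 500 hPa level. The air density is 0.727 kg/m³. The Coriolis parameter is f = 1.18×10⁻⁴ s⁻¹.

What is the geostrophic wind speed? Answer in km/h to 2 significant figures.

110 km/h

Pressure gradient: |∂P/∂n| = 1200 Pa / 473000 m = 2.54×10⁻³ Pa/m
Geostrophic balance (pressure-gradient force = Coriolis force):
V_g = (1/(fρ)) |∂P/∂n| = 2.54×10⁻³ / (1.18×10⁻⁴ × 0.727) = 29.6 m/s
Converting: 29.6 m/s × 3.6 = 110 km/h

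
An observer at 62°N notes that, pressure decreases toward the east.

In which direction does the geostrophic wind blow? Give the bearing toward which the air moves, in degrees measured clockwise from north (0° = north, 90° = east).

The pressure-gradient force points toward the east (bearing 090°).
Geostrophic balance: in the Northern Hemisphere the Coriolis force deflects motion to the right, so the geostrophic wind blows 90° to the right of the pressure-gradient force (low pressure on the left).
Rotating 090° by 90° clockwise gives 180° — the wind blows toward the south.

180°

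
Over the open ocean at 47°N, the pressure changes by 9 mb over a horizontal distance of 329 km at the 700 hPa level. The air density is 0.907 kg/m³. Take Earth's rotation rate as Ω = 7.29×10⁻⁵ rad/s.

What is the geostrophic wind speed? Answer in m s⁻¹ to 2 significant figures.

Coriolis parameter at 47°N:
f = 2Ω sin φ = 2 × 7.29×10⁻⁵ × sin 47° = 1.07×10⁻⁴ s⁻¹
Pressure gradient: |∂P/∂n| = 900 Pa / 329000 m = 2.74×10⁻³ Pa/m
Geostrophic balance (pressure-gradient force = Coriolis force):
V_g = (1/(fρ)) |∂P/∂n| = 2.74×10⁻³ / (1.07×10⁻⁴ × 0.907) = 28.3 m/s

28 m s⁻¹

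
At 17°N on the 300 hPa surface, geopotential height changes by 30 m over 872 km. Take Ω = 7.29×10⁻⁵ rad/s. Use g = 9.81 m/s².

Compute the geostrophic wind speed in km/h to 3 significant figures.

Coriolis parameter at 17°N:
f = 2Ω sin φ = 2 × 7.29×10⁻⁵ × sin 17° = 4.26×10⁻⁵ s⁻¹
Height gradient: |∂Z/∂n| = 30 m / 872000 m = 3.44×10⁻⁵
On a pressure surface, geostrophic balance gives V_g = (g/f)|∂Z/∂n|:
V_g = 9.81 × 3.44×10⁻⁵ / 4.26×10⁻⁵ = 7.92 m/s
Converting: 7.92 m/s × 3.6 = 28.5 km/h

28.5 km/h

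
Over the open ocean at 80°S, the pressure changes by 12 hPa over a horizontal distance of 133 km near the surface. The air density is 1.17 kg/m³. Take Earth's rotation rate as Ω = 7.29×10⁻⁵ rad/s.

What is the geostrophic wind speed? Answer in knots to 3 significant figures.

104 knots

Coriolis parameter at 80°S:
f = 2Ω sin φ = 2 × 7.29×10⁻⁵ × sin 80° = 1.44×10⁻⁴ s⁻¹
Pressure gradient: |∂P/∂n| = 1200 Pa / 133000 m = 9.02×10⁻³ Pa/m
Geostrophic balance (pressure-gradient force = Coriolis force):
V_g = (1/(fρ)) |∂P/∂n| = 9.02×10⁻³ / (1.44×10⁻⁴ × 1.17) = 53.7 m/s
Converting: 53.7 m/s × 1.944 = 104 knots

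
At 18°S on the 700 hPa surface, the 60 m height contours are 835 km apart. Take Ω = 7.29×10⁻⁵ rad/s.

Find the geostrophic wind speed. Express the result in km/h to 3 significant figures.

56.3 km/h

Coriolis parameter at 18°S:
f = 2Ω sin φ = 2 × 7.29×10⁻⁵ × sin 18° = 4.51×10⁻⁵ s⁻¹
Height gradient: |∂Z/∂n| = 60 m / 835000 m = 7.19×10⁻⁵
On a pressure surface, geostrophic balance gives V_g = (g/f)|∂Z/∂n|:
V_g = 9.81 × 7.19×10⁻⁵ / 4.51×10⁻⁵ = 15.6 m/s
Converting: 15.6 m/s × 3.6 = 56.3 km/h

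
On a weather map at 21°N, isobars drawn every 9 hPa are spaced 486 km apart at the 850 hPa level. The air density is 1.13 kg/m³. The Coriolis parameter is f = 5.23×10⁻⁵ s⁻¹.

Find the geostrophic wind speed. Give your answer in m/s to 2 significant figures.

31 m/s

Pressure gradient: |∂P/∂n| = 900 Pa / 486000 m = 1.85×10⁻³ Pa/m
Geostrophic balance (pressure-gradient force = Coriolis force):
V_g = (1/(fρ)) |∂P/∂n| = 1.85×10⁻³ / (5.23×10⁻⁵ × 1.13) = 31.3 m/s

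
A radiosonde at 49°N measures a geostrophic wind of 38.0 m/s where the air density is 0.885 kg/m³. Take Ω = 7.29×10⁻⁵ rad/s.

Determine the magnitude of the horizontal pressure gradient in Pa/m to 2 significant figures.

3.7×10⁻³ Pa/m

Coriolis parameter at 49°N:
f = 2Ω sin φ = 2 × 7.29×10⁻⁵ × sin 49° = 1.10×10⁻⁴ s⁻¹
Geostrophic balance rearranged: |∂P/∂n| = f ρ V_g
|∂P/∂n| = 1.10×10⁻⁴ × 0.885 × 38.0 = 3.70×10⁻³ Pa/m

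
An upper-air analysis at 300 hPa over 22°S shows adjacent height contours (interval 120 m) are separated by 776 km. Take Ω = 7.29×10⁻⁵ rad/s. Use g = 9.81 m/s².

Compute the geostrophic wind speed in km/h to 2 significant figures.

100 km/h

Coriolis parameter at 22°S:
f = 2Ω sin φ = 2 × 7.29×10⁻⁵ × sin 22° = 5.46×10⁻⁵ s⁻¹
Height gradient: |∂Z/∂n| = 120 m / 776000 m = 1.55×10⁻⁴
On a pressure surface, geostrophic balance gives V_g = (g/f)|∂Z/∂n|:
V_g = 9.81 × 1.55×10⁻⁴ / 5.46×10⁻⁵ = 27.8 m/s
Converting: 27.8 m/s × 3.6 = 100 km/h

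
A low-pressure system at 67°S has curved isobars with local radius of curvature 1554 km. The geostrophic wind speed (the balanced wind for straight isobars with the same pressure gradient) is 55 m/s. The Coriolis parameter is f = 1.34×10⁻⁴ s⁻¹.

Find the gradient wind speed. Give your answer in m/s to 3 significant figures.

45.2 m/s

Around a low, centrifugal force acts outward with Coriolis, so pressure-gradient force balances both:
(1/ρ)|∂P/∂n| = fV + V²/R  →  V² + fR·V − fR·V_g = 0
With fR = 1.34×10⁻⁴ × 1554×10³ m = 208 m/s:
V = [−fR + √((fR)² + 4 fR V_g)]/2 = [−208 + √(208² + 4×208×55)]/2 = 45.2 m/s
Subgeostrophic (V < V_g = 55 m/s), as expected around a low.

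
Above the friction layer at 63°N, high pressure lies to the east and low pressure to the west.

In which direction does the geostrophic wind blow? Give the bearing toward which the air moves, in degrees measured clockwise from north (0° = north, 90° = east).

The pressure-gradient force points toward the west (bearing 270°).
Geostrophic balance: in the Northern Hemisphere the Coriolis force deflects motion to the right, so the geostrophic wind blows 90° to the right of the pressure-gradient force (low pressure on the left).
Rotating 270° by 90° clockwise gives 000° — the wind blows toward the north.

000°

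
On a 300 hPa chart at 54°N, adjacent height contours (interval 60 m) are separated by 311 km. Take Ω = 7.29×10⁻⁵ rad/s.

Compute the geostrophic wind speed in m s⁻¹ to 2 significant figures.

Coriolis parameter at 54°N:
f = 2Ω sin φ = 2 × 7.29×10⁻⁵ × sin 54° = 1.18×10⁻⁴ s⁻¹
Height gradient: |∂Z/∂n| = 60 m / 311000 m = 1.93×10⁻⁴
On a pressure surface, geostrophic balance gives V_g = (g/f)|∂Z/∂n|:
V_g = 9.81 × 1.93×10⁻⁴ / 1.18×10⁻⁴ = 16.0 m/s

16 m s⁻¹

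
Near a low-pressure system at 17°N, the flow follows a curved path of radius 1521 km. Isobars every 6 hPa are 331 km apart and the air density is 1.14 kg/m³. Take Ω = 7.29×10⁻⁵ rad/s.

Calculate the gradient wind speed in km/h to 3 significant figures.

Coriolis parameter at 17°N:
f = 2Ω sin φ = 2 × 7.29×10⁻⁵ × sin 17° = 4.26×10⁻⁵ s⁻¹
Pressure gradient: |∂P/∂n| = 600 Pa / 331000 m = 1.81×10⁻³ Pa/m
Geostrophic speed: V_g = |∂P/∂n|/(fρ) = 1.81×10⁻³/(4.26×10⁻⁵ × 1.14) = 37.3 m/s
Around a low, centrifugal force acts outward with Coriolis, so pressure-gradient force balances both:
(1/ρ)|∂P/∂n| = fV + V²/R  →  V² + fR·V − fR·V_g = 0
With fR = 4.26×10⁻⁵ × 1521×10³ m = 64.8 m/s:
V = [−fR + √((fR)² + 4 fR V_g)]/2 = [−64.8 + √(64.8² + 4×64.8×37.3)]/2 = 26.5 m/s
Subgeostrophic (V < V_g = 37.3 m/s), as expected around a low.
Converting: 26.5 m/s × 3.6 = 95.3 km/h

95.3 km/h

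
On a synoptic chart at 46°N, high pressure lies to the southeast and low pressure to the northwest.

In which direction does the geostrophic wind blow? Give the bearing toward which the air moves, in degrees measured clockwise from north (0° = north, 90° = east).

The pressure-gradient force points toward the northwest (bearing 315°).
Geostrophic balance: in the Northern Hemisphere the Coriolis force deflects motion to the right, so the geostrophic wind blows 90° to the right of the pressure-gradient force (low pressure on the left).
Rotating 315° by 90° clockwise gives 045° — the wind blows toward the northeast.

045°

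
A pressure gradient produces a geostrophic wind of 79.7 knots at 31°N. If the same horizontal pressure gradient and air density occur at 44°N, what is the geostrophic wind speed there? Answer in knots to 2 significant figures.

59 knots

With the same pressure gradient and density, V_g ∝ 1/f ∝ 1/sin φ.
V₂ = V₁ · sin φ₁ / sin φ₂ = 79.7 × sin 31° / sin 44°
V₂ = 79.7 × 0.5150/0.6947 = 59 knots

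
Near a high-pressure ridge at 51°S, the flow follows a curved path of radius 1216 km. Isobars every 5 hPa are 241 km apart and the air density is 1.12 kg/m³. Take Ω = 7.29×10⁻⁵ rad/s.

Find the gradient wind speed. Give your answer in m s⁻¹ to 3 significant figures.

Coriolis parameter at 51°S:
f = 2Ω sin φ = 2 × 7.29×10⁻⁵ × sin 51° = 1.13×10⁻⁴ s⁻¹
Pressure gradient: |∂P/∂n| = 500 Pa / 241000 m = 2.07×10⁻³ Pa/m
Geostrophic speed: V_g = |∂P/∂n|/(fρ) = 2.07×10⁻³/(1.13×10⁻⁴ × 1.12) = 16.3 m/s
Around a high, pressure-gradient force acts outward with centrifugal, so Coriolis balances both:
fV = (1/ρ)|∂P/∂n| + V²/R  →  V² − fR·V + fR·V_g = 0
With fR = 1.13×10⁻⁴ × 1216×10³ m = 138 m/s:
V = [fR − √((fR)² − 4 fR V_g)]/2 = [138 − √(138² − 4×138×16.3)]/2 = 19 m/s
Supergeostrophic (V > V_g = 16.3 m/s), as expected around a high.

19.0 m s⁻¹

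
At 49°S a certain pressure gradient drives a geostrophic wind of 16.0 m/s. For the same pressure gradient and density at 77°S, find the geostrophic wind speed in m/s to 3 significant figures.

12.4 m/s

With the same pressure gradient and density, V_g ∝ 1/f ∝ 1/sin φ.
V₂ = V₁ · sin φ₁ / sin φ₂ = 16.0 × sin 49° / sin 77°
V₂ = 16.0 × 0.7547/0.9744 = 12.4 m/s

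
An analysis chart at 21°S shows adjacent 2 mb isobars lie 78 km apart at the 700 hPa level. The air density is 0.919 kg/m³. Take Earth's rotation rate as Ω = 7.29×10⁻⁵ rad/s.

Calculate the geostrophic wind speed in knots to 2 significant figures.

Coriolis parameter at 21°S:
f = 2Ω sin φ = 2 × 7.29×10⁻⁵ × sin 21° = 5.23×10⁻⁵ s⁻¹
Pressure gradient: |∂P/∂n| = 200 Pa / 78000 m = 2.56×10⁻³ Pa/m
Geostrophic balance (pressure-gradient force = Coriolis force):
V_g = (1/(fρ)) |∂P/∂n| = 2.56×10⁻³ / (5.23×10⁻⁵ × 0.919) = 53.4 m/s
Converting: 53.4 m/s × 1.944 = 100 knots

100 knots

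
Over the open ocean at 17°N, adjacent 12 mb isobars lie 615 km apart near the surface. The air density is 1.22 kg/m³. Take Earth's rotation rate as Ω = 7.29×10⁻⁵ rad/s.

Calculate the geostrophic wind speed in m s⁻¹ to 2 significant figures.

38 m s⁻¹

Coriolis parameter at 17°N:
f = 2Ω sin φ = 2 × 7.29×10⁻⁵ × sin 17° = 4.26×10⁻⁵ s⁻¹
Pressure gradient: |∂P/∂n| = 1200 Pa / 615000 m = 1.95×10⁻³ Pa/m
Geostrophic balance (pressure-gradient force = Coriolis force):
V_g = (1/(fρ)) |∂P/∂n| = 1.95×10⁻³ / (4.26×10⁻⁵ × 1.22) = 37.5 m/s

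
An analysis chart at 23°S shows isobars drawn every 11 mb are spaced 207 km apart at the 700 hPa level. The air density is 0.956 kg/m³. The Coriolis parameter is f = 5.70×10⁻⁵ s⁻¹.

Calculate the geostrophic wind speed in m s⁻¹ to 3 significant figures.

Pressure gradient: |∂P/∂n| = 1100 Pa / 207000 m = 5.31×10⁻³ Pa/m
Geostrophic balance (pressure-gradient force = Coriolis force):
V_g = (1/(fρ)) |∂P/∂n| = 5.31×10⁻³ / (5.70×10⁻⁵ × 0.956) = 97.5 m/s

97.5 m s⁻¹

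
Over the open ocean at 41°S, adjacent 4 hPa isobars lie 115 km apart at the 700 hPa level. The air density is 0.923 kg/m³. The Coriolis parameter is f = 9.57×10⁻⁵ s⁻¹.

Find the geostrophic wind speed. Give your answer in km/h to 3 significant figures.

142 km/h

Pressure gradient: |∂P/∂n| = 400 Pa / 115000 m = 3.48×10⁻³ Pa/m
Geostrophic balance (pressure-gradient force = Coriolis force):
V_g = (1/(fρ)) |∂P/∂n| = 3.48×10⁻³ / (9.57×10⁻⁵ × 0.923) = 39.4 m/s
Converting: 39.4 m/s × 3.6 = 142 km/h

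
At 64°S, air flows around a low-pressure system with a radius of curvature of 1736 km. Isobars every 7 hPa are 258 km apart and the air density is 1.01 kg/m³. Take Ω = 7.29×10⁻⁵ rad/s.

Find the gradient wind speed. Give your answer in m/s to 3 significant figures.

18.9 m/s

Coriolis parameter at 64°S:
f = 2Ω sin φ = 2 × 7.29×10⁻⁵ × sin 64° = 1.31×10⁻⁴ s⁻¹
Pressure gradient: |∂P/∂n| = 700 Pa / 258000 m = 2.71×10⁻³ Pa/m
Geostrophic speed: V_g = |∂P/∂n|/(fρ) = 2.71×10⁻³/(1.31×10⁻⁴ × 1.01) = 20.5 m/s
Around a low, centrifugal force acts outward with Coriolis, so pressure-gradient force balances both:
(1/ρ)|∂P/∂n| = fV + V²/R  →  V² + fR·V − fR·V_g = 0
With fR = 1.31×10⁻⁴ × 1736×10³ m = 227 m/s:
V = [−fR + √((fR)² + 4 fR V_g)]/2 = [−227 + √(227² + 4×227×20.5)]/2 = 18.9 m/s
Subgeostrophic (V < V_g = 20.5 m/s), as expected around a low.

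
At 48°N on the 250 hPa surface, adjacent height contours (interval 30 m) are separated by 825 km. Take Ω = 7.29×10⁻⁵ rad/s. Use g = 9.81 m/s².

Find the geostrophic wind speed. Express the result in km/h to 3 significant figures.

11.9 km/h

Coriolis parameter at 48°N:
f = 2Ω sin φ = 2 × 7.29×10⁻⁵ × sin 48° = 1.08×10⁻⁴ s⁻¹
Height gradient: |∂Z/∂n| = 30 m / 825000 m = 3.64×10⁻⁵
On a pressure surface, geostrophic balance gives V_g = (g/f)|∂Z/∂n|:
V_g = 9.81 × 3.64×10⁻⁵ / 1.08×10⁻⁴ = 3.29 m/s
Converting: 3.29 m/s × 3.6 = 11.9 km/h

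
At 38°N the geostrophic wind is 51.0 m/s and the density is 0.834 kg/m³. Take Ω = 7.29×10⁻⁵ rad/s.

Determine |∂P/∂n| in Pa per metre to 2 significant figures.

Coriolis parameter at 38°N:
f = 2Ω sin φ = 2 × 7.29×10⁻⁵ × sin 38° = 8.98×10⁻⁵ s⁻¹
Geostrophic balance rearranged: |∂P/∂n| = f ρ V_g
|∂P/∂n| = 8.98×10⁻⁵ × 0.834 × 51.0 = 3.82×10⁻³ Pa/m

3.8×10⁻³ Pa/m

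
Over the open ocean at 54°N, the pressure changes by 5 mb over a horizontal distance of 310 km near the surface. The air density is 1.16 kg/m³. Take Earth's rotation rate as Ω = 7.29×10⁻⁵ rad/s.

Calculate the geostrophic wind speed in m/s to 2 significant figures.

12 m/s

Coriolis parameter at 54°N:
f = 2Ω sin φ = 2 × 7.29×10⁻⁵ × sin 54° = 1.18×10⁻⁴ s⁻¹
Pressure gradient: |∂P/∂n| = 500 Pa / 310000 m = 1.61×10⁻³ Pa/m
Geostrophic balance (pressure-gradient force = Coriolis force):
V_g = (1/(fρ)) |∂P/∂n| = 1.61×10⁻³ / (1.18×10⁻⁴ × 1.16) = 11.8 m/s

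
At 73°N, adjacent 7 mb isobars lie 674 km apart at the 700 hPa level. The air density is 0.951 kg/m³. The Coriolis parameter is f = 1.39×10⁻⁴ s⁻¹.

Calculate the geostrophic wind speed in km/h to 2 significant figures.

Pressure gradient: |∂P/∂n| = 700 Pa / 674000 m = 1.04×10⁻³ Pa/m
Geostrophic balance (pressure-gradient force = Coriolis force):
V_g = (1/(fρ)) |∂P/∂n| = 1.04×10⁻³ / (1.39×10⁻⁴ × 0.951) = 7.86 m/s
Converting: 7.86 m/s × 3.6 = 28 km/h

28 km/h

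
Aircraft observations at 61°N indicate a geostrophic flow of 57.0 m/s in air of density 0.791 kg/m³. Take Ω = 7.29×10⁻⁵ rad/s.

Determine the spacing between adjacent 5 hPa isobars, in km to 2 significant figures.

Coriolis parameter at 61°N:
f = 2Ω sin φ = 2 × 7.29×10⁻⁵ × sin 61° = 1.28×10⁻⁴ s⁻¹
Geostrophic balance rearranged: |∂P/∂n| = f ρ V_g
|∂P/∂n| = 1.28×10⁻⁴ × 0.791 × 57.0 = 5.75×10⁻³ Pa/m
Isobar spacing: Δn = ΔP/|∂P/∂n| = 500 Pa / 5.75×10⁻³ Pa/m = 86964 m ≈ 87 km

87 km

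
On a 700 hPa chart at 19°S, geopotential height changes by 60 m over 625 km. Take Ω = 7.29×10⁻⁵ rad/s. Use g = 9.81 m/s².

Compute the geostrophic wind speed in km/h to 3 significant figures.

Coriolis parameter at 19°S:
f = 2Ω sin φ = 2 × 7.29×10⁻⁵ × sin 19° = 4.75×10⁻⁵ s⁻¹
Height gradient: |∂Z/∂n| = 60 m / 625000 m = 9.60×10⁻⁵
On a pressure surface, geostrophic balance gives V_g = (g/f)|∂Z/∂n|:
V_g = 9.81 × 9.60×10⁻⁵ / 4.75×10⁻⁵ = 19.8 m/s
Converting: 19.8 m/s × 3.6 = 71.4 km/h

71.4 km/h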